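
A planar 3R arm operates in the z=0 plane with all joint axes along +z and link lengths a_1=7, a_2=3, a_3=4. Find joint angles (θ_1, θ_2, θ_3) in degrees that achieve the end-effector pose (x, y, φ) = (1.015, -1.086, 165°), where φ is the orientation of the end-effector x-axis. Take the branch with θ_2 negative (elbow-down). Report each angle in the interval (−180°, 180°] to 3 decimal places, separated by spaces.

0.001 -135.000 -60.001

wrist centre = target − a_3·(cos φ, sin φ) = (4.8787, -2.1213)
cos θ_2 = (28.3016−7²−3²)/(2·7·3) = -0.7071; θ_2 = -134.9999° (elbow-down)
β = atan2(-2.1213,4.8787) = -23.4996°; ψ = atan2(-2.1213,4.8787) = -23.5001°
θ_1 = β − ψ = 0.0006°
θ_3 = φ − θ_1 − θ_2 = -60.0006° (wrapped to (-180°,180°])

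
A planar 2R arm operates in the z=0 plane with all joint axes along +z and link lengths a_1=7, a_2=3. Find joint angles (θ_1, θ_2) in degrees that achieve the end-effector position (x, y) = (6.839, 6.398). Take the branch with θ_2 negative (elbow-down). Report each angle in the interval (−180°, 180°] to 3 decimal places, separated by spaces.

56.180 -44.985

cos θ_2 = (87.7063−7²−3²)/(2·7·3) = 0.7073; θ_2 = -44.9849° (elbow-down)
β = atan2(6.3980,6.8390) = 43.0919°; ψ = atan2(-2.1208,9.1219) = -13.0883°
θ_1 = β − ψ = 56.1801°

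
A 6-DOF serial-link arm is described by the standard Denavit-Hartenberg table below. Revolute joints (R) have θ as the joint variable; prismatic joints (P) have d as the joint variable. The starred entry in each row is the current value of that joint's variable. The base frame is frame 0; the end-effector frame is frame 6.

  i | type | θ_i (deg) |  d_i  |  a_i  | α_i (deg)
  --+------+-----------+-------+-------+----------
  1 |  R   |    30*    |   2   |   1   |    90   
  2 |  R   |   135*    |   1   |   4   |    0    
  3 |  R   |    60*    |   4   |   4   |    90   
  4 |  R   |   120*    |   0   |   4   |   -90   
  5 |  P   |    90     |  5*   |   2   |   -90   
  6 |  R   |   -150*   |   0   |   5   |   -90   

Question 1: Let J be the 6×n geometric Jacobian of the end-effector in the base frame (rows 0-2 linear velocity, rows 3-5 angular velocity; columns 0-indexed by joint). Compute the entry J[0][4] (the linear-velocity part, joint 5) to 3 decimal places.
prismatic axis z_4 = (0.4744,0.8513,0.2241)
J_v[:, 4] = z_4; J_ω[:, 4] = (0,0,0)
entry J[0][4] = 0.4744

0.474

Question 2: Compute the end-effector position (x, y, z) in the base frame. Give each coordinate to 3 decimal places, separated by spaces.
4.012 -3.127 8.243

after link 1: o_1 = (0.8660, 0.5000, 2.0000)
after link 2: o_2 = (-1.0835, -1.7802, 4.8284)
after link 3: o_3 = (-2.4295, -7.1762, 3.7932)
after link 4: o_4 = (0.9756, -9.2103, 4.3108)
after link 5: o_5 = (3.7961, -4.6951, 3.4997)
after link 6: o_6 = (4.0116, -3.1273, 8.2426)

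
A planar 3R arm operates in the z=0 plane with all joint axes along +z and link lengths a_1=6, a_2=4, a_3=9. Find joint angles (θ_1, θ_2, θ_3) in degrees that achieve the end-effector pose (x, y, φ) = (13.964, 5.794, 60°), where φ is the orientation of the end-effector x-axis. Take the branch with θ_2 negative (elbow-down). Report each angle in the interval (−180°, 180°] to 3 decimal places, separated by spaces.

-0.001 -30.002 90.003

wrist centre = target − a_3·(cos φ, sin φ) = (9.4640, -2.0002)
cos θ_2 = (93.5682−6²−4²)/(2·6·4) = 0.8660; θ_2 = -30.0024° (elbow-down)
β = atan2(-2.0002,9.4640) = -11.9339°; ψ = atan2(-2.0001,9.4640) = -11.9334°
θ_1 = β − ψ = -0.0005°
θ_3 = φ − θ_1 − θ_2 = 90.0029° (wrapped to (-180°,180°])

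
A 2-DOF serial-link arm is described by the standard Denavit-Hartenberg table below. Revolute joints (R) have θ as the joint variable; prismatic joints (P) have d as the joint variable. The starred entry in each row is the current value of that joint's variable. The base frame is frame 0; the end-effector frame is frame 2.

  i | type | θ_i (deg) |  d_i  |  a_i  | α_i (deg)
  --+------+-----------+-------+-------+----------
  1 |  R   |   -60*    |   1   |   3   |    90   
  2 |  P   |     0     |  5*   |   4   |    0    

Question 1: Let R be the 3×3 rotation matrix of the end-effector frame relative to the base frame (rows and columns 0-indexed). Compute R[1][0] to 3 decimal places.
End-effector x-axis (col 0 of R) = (0.5000,-0.8660,0.0000)
R[1][0] = -0.8660

-0.866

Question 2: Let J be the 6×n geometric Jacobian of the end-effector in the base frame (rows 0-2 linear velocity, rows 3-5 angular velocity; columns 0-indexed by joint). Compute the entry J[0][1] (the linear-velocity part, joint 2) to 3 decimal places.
prismatic axis z_1 = (-0.8660,-0.5000,0.0000)
J_v[:, 1] = z_1; J_ω[:, 1] = (0,0,0)
entry J[0][1] = -0.8660

-0.866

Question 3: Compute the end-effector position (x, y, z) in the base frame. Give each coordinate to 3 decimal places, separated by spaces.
after link 1: o_1 = (1.5000, -2.5981, 1.0000)
after link 2: o_2 = (-0.8301, -8.5622, 1.0000)

-0.830 -8.562 1.000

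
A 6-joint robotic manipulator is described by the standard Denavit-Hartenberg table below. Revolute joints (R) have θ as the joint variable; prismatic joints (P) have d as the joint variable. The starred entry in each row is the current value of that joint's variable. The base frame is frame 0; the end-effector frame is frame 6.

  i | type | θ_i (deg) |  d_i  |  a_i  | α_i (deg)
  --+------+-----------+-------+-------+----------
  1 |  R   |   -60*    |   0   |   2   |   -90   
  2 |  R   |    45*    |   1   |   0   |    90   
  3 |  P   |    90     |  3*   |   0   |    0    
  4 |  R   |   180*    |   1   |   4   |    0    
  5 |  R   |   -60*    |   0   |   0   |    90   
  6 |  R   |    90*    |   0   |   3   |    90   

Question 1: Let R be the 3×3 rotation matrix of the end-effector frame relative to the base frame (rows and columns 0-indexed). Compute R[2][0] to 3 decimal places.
End-effector x-axis (col 0 of R) = (0.3536,-0.6124,0.7071)
R[2][0] = 0.7071

0.707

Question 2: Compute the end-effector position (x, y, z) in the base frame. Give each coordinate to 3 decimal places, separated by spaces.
0.877 -7.519 4.950

after link 1: o_1 = (1.0000, -1.7321, 0.0000)
after link 2: o_2 = (1.8660, -1.2321, 0.0000)
after link 3: o_3 = (2.9267, -3.0692, 2.1213)
after link 4: o_4 = (-0.1839, -5.6815, 2.8284)
after link 5: o_5 = (-0.1839, -5.6815, 2.8284)
after link 6: o_6 = (0.8768, -7.5187, 4.9497)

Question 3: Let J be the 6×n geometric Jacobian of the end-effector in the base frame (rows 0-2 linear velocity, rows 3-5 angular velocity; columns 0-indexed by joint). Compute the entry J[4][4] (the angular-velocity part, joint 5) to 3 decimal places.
-0.612

axis z_4 = (0.3536,-0.6124,0.7071); lever o_n−o_4 = (1.0607,-1.8371,2.1213)
cross product → J_v[:, 4] = (-0.0000,-0.0000,-0.0000)
J_ω[:, 4] = z_4
entry J[4][4] = -0.6124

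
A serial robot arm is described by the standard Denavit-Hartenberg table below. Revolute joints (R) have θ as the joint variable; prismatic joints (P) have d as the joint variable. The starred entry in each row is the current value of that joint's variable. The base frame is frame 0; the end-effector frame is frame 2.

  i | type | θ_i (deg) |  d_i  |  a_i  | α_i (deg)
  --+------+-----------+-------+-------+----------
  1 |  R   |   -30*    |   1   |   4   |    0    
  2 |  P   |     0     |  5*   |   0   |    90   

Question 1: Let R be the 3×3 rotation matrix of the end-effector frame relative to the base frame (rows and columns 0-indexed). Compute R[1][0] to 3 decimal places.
-0.500

End-effector x-axis (col 0 of R) = (0.8660,-0.5000,0.0000)
R[1][0] = -0.5000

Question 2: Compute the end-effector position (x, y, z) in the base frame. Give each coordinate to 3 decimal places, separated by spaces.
after link 1: o_1 = (3.4641, -2.0000, 1.0000)
after link 2: o_2 = (3.4641, -2.0000, 6.0000)

3.464 -2.000 6.000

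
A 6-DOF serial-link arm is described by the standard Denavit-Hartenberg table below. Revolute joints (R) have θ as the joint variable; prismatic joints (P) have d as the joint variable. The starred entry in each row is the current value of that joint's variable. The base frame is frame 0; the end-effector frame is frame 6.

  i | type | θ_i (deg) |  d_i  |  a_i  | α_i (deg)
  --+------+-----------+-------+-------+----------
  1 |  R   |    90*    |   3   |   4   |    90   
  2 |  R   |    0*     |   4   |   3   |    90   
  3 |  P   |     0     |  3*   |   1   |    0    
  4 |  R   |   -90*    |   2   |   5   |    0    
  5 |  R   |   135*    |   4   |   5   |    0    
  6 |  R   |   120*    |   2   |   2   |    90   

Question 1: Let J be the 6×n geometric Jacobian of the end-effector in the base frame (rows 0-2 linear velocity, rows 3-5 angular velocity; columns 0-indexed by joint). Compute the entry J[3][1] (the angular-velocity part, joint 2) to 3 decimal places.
1.000

axis z_1 = (1.0000,-0.0000,0.0000); lever o_n−o_1 = (3.0532,5.6037,-11.0000)
cross product → J_v[:, 1] = (0.0000,11.0000,5.6037)
J_ω[:, 1] = z_1
entry J[3][1] = 1.0000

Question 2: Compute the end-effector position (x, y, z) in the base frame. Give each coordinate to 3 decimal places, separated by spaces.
3.053 9.604 -8.000

after link 1: o_1 = (0.0000, 4.0000, 3.0000)
after link 2: o_2 = (4.0000, 7.0000, 3.0000)
after link 3: o_3 = (4.0000, 8.0000, 0.0000)
after link 4: o_4 = (-1.0000, 8.0000, -2.0000)
after link 5: o_5 = (2.5355, 11.5355, -6.0000)
after link 6: o_6 = (3.0532, 9.6037, -8.0000)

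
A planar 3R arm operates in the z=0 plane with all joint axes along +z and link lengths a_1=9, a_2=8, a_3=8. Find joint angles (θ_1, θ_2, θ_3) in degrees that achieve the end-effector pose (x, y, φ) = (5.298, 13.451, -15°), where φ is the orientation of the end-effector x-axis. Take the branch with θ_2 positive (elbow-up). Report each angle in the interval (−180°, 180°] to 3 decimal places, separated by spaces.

77.791 45.002 -137.792

wrist centre = target − a_3·(cos φ, sin φ) = (-2.4294, 15.5216)
cos θ_2 = (246.8206−9²−8²)/(2·9·8) = 0.7071; θ_2 = 45.0016° (elbow-up)
β = atan2(15.5216,-2.4294) = 98.8957°; ψ = atan2(5.6570,14.6567) = 21.1050°
θ_1 = β − ψ = 77.7907°
θ_3 = φ − θ_1 − θ_2 = -137.7923° (wrapped to (-180°,180°])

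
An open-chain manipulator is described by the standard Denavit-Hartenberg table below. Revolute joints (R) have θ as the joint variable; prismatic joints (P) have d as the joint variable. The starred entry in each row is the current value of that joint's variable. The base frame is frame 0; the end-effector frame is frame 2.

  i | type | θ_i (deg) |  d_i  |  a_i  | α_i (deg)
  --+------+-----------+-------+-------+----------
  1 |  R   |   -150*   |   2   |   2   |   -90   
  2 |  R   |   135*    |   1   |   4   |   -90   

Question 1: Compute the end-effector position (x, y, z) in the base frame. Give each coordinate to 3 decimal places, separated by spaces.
1.217 -0.452 -0.828

after link 1: o_1 = (-1.7321, -1.0000, 2.0000)
after link 2: o_2 = (1.2174, -0.4518, -0.8284)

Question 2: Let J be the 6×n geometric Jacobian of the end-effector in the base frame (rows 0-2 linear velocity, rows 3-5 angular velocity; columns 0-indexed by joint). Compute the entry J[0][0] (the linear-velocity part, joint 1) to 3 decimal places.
0.452

axis z_0 = ẑ; lever o_n−o_0 = (1.2174,-0.4518,-0.8284)
cross product → J_v[:, 0] = (0.4518,1.2174,-0.0000)
J_ω[:, 0] = z_0
entry J[0][0] = 0.4518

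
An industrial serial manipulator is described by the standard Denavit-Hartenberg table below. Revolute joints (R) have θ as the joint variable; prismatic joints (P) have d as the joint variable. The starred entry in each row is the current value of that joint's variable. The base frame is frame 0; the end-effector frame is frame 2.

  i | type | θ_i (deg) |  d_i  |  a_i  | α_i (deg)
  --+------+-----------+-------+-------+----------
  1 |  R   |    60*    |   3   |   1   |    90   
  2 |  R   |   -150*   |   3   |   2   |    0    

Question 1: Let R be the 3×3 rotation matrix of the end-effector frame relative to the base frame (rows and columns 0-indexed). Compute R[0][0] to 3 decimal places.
End-effector x-axis (col 0 of R) = (-0.4330,-0.7500,-0.5000)
R[0][0] = -0.4330

-0.433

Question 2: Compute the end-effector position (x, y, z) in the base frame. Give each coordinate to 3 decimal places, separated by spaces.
after link 1: o_1 = (0.5000, 0.8660, 3.0000)
after link 2: o_2 = (2.2321, -2.1340, 2.0000)

2.232 -2.134 2.000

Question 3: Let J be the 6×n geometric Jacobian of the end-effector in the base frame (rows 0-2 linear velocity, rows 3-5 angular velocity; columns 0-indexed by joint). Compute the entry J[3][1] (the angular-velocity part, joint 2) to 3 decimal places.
0.866

axis z_1 = (0.8660,-0.5000,0.0000); lever o_n−o_1 = (1.7321,-3.0000,-1.0000)
cross product → J_v[:, 1] = (0.5000,0.8660,-1.7321)
J_ω[:, 1] = z_1
entry J[3][1] = 0.8660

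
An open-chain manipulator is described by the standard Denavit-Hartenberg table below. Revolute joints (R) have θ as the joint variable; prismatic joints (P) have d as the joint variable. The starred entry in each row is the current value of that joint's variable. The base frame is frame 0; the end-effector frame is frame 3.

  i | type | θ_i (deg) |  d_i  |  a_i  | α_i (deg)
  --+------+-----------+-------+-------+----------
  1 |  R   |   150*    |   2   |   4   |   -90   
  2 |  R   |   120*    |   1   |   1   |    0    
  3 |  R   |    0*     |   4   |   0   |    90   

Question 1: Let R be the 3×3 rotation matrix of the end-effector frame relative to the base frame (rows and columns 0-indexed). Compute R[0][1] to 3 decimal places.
End-effector y-axis (col 1 of R) = (-0.5000,-0.8660,0.0000)
R[0][1] = -0.5000

-0.500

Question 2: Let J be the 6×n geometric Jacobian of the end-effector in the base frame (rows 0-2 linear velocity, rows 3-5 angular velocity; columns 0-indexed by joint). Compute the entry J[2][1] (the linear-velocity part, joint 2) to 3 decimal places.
0.500

axis z_1 = (-0.5000,-0.8660,0.0000); lever o_n−o_1 = (-2.0670,-4.5801,-0.8660)
cross product → J_v[:, 1] = (0.7500,-0.4330,0.5000)
J_ω[:, 1] = z_1
entry J[2][1] = 0.5000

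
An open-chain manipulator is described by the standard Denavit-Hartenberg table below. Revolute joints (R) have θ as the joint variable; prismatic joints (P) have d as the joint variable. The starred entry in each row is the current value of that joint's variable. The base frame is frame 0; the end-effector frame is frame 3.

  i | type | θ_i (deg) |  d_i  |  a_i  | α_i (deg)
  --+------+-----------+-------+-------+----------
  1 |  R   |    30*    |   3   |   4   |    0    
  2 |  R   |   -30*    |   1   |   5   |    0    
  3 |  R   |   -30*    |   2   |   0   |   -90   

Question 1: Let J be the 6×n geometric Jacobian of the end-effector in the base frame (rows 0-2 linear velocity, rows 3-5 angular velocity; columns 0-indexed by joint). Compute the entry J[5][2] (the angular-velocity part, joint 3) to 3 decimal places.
1.000

axis z_2 = (0.0000,0.0000,1.0000); lever o_n−o_2 = (0.0000,0.0000,2.0000)
cross product → J_v[:, 2] = (0.0000,0.0000,0.0000)
J_ω[:, 2] = z_2
entry J[5][2] = 1.0000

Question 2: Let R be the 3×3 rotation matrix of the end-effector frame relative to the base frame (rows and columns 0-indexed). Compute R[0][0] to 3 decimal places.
0.866

End-effector x-axis (col 0 of R) = (0.8660,-0.5000,0.0000)
R[0][0] = 0.8660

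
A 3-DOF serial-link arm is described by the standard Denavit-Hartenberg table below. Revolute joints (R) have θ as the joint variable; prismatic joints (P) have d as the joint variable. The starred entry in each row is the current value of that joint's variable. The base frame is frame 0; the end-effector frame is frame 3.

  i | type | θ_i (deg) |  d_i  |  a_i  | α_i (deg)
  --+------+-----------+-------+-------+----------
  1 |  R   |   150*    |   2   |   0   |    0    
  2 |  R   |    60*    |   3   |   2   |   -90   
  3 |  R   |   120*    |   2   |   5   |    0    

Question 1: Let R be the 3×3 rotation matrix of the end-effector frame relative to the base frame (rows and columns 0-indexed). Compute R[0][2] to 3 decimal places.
End-effector z-axis (col 2 of R) = (0.5000,-0.8660,0.0000)
R[0][2] = 0.5000

0.500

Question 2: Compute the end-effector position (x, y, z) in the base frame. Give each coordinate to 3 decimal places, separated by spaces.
after link 1: o_1 = (0.0000, 0.0000, 2.0000)
after link 2: o_2 = (-1.7321, -1.0000, 5.0000)
after link 3: o_3 = (1.4330, -1.4821, 0.6699)

1.433 -1.482 0.670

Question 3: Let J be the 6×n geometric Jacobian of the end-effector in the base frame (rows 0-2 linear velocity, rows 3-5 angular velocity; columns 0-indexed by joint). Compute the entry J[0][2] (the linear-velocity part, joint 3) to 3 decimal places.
axis z_2 = (0.5000,-0.8660,0.0000); lever o_n−o_2 = (3.1651,-0.4821,-4.3301)
cross product → J_v[:, 2] = (3.7500,2.1651,2.5000)
J_ω[:, 2] = z_2
entry J[0][2] = 3.7500

3.750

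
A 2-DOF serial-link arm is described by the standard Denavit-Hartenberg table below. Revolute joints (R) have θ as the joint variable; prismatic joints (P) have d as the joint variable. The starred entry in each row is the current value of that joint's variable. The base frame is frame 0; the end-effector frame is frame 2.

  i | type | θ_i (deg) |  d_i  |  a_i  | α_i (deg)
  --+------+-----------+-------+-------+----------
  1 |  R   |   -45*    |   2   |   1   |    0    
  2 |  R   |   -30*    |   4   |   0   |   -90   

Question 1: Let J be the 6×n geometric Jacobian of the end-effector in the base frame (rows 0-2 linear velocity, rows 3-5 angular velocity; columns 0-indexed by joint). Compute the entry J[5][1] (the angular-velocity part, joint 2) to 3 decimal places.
axis z_1 = (0.0000,0.0000,1.0000); lever o_n−o_1 = (0.0000,0.0000,4.0000)
cross product → J_v[:, 1] = (0.0000,0.0000,0.0000)
J_ω[:, 1] = z_1
entry J[5][1] = 1.0000

1.000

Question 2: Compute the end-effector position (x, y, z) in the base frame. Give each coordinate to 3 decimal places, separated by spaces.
0.707 -0.707 6.000

after link 1: o_1 = (0.7071, -0.7071, 2.0000)
after link 2: o_2 = (0.7071, -0.7071, 6.0000)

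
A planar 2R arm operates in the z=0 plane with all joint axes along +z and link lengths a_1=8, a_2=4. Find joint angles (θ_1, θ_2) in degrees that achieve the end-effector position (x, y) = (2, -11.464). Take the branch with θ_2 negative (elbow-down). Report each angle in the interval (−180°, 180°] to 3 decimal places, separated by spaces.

cos θ_2 = (135.4233−8²−4²)/(2·8·4) = 0.8660; θ_2 = -30.0042° (elbow-down)
β = atan2(-11.4640,2.0000) = -80.1038°; ψ = atan2(-2.0003,11.4640) = -9.8974°
θ_1 = β − ψ = -70.2064°

-70.206 -30.004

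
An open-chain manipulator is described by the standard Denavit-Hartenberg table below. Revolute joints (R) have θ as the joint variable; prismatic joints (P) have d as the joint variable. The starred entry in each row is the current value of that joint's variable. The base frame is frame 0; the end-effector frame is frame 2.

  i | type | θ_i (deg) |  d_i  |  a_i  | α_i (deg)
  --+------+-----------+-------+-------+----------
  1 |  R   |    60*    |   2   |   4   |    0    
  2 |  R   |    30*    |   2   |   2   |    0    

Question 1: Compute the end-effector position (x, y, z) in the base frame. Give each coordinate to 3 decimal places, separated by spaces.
after link 1: o_1 = (2.0000, 3.4641, 2.0000)
after link 2: o_2 = (2.0000, 5.4641, 4.0000)

2.000 5.464 4.000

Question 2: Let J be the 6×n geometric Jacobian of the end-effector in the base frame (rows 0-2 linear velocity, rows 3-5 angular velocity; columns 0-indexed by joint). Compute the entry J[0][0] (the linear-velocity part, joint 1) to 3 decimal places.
axis z_0 = ẑ; lever o_n−o_0 = (2.0000,5.4641,4.0000)
cross product → J_v[:, 0] = (-5.4641,2.0000,0.0000)
J_ω[:, 0] = z_0
entry J[0][0] = -5.4641

-5.464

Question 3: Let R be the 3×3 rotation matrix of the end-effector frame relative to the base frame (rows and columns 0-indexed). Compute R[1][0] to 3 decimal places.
1.000

End-effector x-axis (col 0 of R) = (0.0000,1.0000,0.0000)
R[1][0] = 1.0000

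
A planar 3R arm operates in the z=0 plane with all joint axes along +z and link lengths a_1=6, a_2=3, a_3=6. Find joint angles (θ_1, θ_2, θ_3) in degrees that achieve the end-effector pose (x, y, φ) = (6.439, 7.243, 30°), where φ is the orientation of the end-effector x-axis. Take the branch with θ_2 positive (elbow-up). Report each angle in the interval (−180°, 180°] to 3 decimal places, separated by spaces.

44.997 134.992 -149.989

wrist centre = target − a_3·(cos φ, sin φ) = (1.2428, 4.2430)
cos θ_2 = (19.5477−6²−3²)/(2·6·3) = -0.7070; θ_2 = 134.9920° (elbow-up)
β = atan2(4.2430,1.2428) = 73.6738°; ψ = atan2(2.1216,3.8790) = 28.6766°
θ_1 = β − ψ = 44.9972°
θ_3 = φ − θ_1 − θ_2 = -149.9892° (wrapped to (-180°,180°])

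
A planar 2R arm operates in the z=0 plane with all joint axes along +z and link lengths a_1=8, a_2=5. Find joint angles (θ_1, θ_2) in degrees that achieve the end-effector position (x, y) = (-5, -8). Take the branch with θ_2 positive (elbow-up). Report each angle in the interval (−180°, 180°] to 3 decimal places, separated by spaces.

-154.011 90.000

cos θ_2 = (89.0000−8²−5²)/(2·8·5) = 0.0000; θ_2 = 90.0000° (elbow-up)
β = atan2(-8.0000,-5.0000) = -122.0054°; ψ = atan2(5.0000,8.0000) = 32.0054°
θ_1 = β − ψ = -154.0108°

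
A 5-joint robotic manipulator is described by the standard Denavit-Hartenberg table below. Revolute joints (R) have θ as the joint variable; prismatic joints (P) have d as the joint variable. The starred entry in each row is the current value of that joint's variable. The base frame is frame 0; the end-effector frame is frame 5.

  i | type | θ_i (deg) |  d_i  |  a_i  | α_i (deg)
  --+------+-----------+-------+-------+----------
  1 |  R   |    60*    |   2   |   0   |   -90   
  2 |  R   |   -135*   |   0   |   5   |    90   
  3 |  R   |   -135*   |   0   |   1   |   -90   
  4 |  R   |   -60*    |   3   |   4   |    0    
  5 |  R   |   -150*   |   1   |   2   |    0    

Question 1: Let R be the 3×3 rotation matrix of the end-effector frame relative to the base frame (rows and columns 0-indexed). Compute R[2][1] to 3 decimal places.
End-effector y-axis (col 1 of R) = (-0.7374,-0.5701,-0.3624)
R[2][1] = -0.3624

-0.362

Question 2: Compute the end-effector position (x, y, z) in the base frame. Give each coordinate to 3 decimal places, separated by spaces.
after link 1: o_1 = (0.0000, 0.0000, 2.0000)
after link 2: o_2 = (-1.7678, -3.0619, 5.5355)
after link 3: o_3 = (-0.9054, -2.9824, 5.0355)
after link 4: o_4 = (0.6817, -7.3045, 3.0860)
after link 5: o_5 = (-0.0960, -7.6163, 5.1592)

-0.096 -7.616 5.159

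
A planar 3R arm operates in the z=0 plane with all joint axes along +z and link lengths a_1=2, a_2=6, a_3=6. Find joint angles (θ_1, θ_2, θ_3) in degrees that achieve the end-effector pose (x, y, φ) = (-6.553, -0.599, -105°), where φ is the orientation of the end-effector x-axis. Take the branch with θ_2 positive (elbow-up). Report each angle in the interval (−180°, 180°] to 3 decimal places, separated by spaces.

wrist centre = target − a_3·(cos φ, sin φ) = (-5.0001, 5.1966)
cos θ_2 = (52.0050−2²−6²)/(2·2·6) = 0.5002; θ_2 = 59.9861° (elbow-up)
β = atan2(5.1966,-5.0001) = 133.8962°; ψ = atan2(5.1954,5.0013) = 46.0909°
θ_1 = β − ψ = 87.8053°
θ_3 = φ − θ_1 − θ_2 = 107.2086° (wrapped to (-180°,180°])

87.805 59.986 107.209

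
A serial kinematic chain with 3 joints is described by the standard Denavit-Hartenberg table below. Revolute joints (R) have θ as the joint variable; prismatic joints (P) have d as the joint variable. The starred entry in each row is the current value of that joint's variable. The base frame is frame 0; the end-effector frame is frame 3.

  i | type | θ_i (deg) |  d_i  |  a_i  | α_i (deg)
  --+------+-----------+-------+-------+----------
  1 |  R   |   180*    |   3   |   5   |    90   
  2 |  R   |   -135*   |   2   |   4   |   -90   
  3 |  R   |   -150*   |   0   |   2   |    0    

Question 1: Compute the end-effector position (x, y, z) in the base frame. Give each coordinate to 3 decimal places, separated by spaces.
-3.396 3.000 1.396

after link 1: o_1 = (-5.0000, 0.0000, 3.0000)
after link 2: o_2 = (-2.1716, 2.0000, 0.1716)
after link 3: o_3 = (-3.3963, 3.0000, 1.3963)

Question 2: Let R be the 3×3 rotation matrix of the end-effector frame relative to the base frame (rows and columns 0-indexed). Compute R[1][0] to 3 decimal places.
0.500

End-effector x-axis (col 0 of R) = (-0.6124,0.5000,0.6124)
R[1][0] = 0.5000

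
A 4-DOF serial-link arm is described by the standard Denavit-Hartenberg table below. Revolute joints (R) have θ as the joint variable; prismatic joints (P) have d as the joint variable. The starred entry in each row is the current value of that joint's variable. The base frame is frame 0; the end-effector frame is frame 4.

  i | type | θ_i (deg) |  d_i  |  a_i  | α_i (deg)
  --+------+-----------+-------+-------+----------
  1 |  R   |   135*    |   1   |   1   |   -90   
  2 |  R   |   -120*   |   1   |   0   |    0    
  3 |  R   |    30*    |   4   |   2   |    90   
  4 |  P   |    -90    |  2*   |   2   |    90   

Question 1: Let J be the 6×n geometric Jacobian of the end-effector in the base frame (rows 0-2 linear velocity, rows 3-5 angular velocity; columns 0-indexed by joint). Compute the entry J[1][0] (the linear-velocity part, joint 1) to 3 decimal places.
-1.414

axis z_0 = ẑ; lever o_n−o_0 = (-1.4142,-2.8284,3.0000)
cross product → J_v[:, 0] = (2.8284,-1.4142,0.0000)
J_ω[:, 0] = z_0
entry J[1][0] = -1.4142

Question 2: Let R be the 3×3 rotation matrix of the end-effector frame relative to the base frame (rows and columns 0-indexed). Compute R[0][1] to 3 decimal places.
0.707

End-effector y-axis (col 1 of R) = (0.7071,-0.7071,0.0000)
R[0][1] = 0.7071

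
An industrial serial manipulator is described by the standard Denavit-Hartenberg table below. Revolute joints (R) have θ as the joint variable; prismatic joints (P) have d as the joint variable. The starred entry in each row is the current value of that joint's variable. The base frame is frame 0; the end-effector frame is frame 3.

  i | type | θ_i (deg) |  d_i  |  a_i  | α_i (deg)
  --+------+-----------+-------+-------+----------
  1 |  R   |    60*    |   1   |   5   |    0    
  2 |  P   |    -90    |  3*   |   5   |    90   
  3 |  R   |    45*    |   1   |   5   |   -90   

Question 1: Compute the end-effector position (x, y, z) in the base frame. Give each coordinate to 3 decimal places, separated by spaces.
after link 1: o_1 = (2.5000, 4.3301, 1.0000)
after link 2: o_2 = (6.8301, 1.8301, 4.0000)
after link 3: o_3 = (9.3920, -0.8037, 7.5355)

9.392 -0.804 7.536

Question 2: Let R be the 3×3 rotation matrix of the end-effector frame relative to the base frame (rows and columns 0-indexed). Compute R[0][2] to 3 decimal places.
End-effector z-axis (col 2 of R) = (-0.6124,0.3536,0.7071)
R[0][2] = -0.6124

-0.612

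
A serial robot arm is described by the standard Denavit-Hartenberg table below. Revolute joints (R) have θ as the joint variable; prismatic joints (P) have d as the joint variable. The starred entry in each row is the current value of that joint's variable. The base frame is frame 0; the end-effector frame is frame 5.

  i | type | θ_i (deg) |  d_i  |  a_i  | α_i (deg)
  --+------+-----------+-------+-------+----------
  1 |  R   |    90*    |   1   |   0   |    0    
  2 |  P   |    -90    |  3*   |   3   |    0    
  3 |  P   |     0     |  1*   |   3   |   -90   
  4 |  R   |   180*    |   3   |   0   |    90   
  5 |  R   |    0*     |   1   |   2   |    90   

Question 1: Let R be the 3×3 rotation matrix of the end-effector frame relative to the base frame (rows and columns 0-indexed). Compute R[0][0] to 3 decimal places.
End-effector x-axis (col 0 of R) = (-1.0000,0.0000,-0.0000)
R[0][0] = -1.0000

-1.000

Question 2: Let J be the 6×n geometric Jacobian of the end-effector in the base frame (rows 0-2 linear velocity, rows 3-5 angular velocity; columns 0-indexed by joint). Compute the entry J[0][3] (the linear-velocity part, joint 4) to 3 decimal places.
-1.000

axis z_3 = (0.0000,1.0000,0.0000); lever o_n−o_3 = (-2.0000,3.0000,-1.0000)
cross product → J_v[:, 3] = (-1.0000,-0.0000,2.0000)
J_ω[:, 3] = z_3
entry J[0][3] = -1.0000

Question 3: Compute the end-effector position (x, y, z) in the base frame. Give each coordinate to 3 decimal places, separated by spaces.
4.000 3.000 4.000

after link 1: o_1 = (0.0000, 0.0000, 1.0000)
after link 2: o_2 = (3.0000, 0.0000, 4.0000)
after link 3: o_3 = (6.0000, 0.0000, 5.0000)
after link 4: o_4 = (6.0000, 3.0000, 5.0000)
after link 5: o_5 = (4.0000, 3.0000, 4.0000)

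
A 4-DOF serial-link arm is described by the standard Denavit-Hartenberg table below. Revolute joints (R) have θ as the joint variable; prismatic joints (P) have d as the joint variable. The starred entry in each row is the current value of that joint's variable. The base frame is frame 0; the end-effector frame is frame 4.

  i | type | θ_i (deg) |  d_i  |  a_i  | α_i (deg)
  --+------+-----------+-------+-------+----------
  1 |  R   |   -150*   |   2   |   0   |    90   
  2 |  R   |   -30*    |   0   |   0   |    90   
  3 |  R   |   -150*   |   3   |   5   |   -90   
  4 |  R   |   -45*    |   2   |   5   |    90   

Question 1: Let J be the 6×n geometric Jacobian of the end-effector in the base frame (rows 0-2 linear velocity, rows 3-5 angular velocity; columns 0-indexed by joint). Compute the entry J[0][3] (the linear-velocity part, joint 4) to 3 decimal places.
axis z_3 = (0.0580,-0.9665,-0.2500); lever o_n−o_3 = (4.8272,-1.2542,-2.0309)
cross product → J_v[:, 3] = (1.6493,-1.0890,4.5928)
J_ω[:, 3] = z_3
entry J[0][3] = 1.6493

1.649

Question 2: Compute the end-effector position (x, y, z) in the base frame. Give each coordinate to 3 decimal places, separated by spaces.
10.624 -0.794 -0.464

after link 1: o_1 = (0.0000, 0.0000, 2.0000)
after link 2: o_2 = (0.0000, 0.0000, 2.0000)
after link 3: o_3 = (5.7966, 0.4599, 1.5670)
after link 4: o_4 = (10.6239, -0.7943, -0.4639)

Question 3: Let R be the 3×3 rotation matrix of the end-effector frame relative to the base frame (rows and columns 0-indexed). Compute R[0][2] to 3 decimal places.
-0.330

End-effector z-axis (col 2 of R) = (-0.3299,0.2178,-0.9186)
R[0][2] = -0.3299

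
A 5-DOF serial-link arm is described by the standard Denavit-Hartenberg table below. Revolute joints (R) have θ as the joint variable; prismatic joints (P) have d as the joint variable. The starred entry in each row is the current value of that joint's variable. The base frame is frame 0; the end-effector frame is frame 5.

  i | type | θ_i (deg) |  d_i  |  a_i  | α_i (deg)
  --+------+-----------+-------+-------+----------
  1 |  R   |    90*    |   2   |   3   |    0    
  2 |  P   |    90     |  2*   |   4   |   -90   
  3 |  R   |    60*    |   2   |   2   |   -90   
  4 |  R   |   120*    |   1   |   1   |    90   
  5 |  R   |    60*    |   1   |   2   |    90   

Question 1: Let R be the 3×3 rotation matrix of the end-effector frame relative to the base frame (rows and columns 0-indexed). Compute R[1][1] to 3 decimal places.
0.500

End-effector y-axis (col 1 of R) = (-0.4330,0.5000,-0.7500)
R[1][1] = 0.5000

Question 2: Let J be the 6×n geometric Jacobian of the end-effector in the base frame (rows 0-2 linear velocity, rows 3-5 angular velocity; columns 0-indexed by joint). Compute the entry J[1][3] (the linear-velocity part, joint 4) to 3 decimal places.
-0.134

axis z_3 = (0.8660,-0.0000,-0.5000); lever o_n−o_3 = (2.4330,2.2321,-1.2500)
cross product → J_v[:, 3] = (1.1160,-0.1340,1.9330)
J_ω[:, 3] = z_3
entry J[1][3] = -0.1340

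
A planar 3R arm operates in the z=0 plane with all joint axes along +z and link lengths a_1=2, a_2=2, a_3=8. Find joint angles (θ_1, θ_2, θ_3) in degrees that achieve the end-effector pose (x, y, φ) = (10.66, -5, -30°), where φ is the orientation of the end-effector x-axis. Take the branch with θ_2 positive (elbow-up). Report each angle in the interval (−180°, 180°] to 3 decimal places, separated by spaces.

-30.015 30.027 -30.013

wrist centre = target − a_3·(cos φ, sin φ) = (3.7318, -1.0000)
cos θ_2 = (14.9263−2²−2²)/(2·2·2) = 0.8658; θ_2 = 30.0271° (elbow-up)
β = atan2(-1.0000,3.7318) = -15.0010°; ψ = atan2(1.0008,3.7316) = 15.0136°
θ_1 = β − ψ = -30.0145°
θ_3 = φ − θ_1 − θ_2 = -30.0126° (wrapped to (-180°,180°])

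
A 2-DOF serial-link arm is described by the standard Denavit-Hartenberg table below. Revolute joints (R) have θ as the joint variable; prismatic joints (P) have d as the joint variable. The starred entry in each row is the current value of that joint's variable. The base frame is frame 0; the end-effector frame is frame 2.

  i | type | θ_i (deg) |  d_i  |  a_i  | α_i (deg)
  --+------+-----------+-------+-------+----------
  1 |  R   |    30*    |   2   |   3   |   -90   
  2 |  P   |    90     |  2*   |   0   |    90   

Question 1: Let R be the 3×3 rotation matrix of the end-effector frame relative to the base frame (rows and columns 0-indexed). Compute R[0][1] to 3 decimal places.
End-effector y-axis (col 1 of R) = (-0.5000,0.8660,0.0000)
R[0][1] = -0.5000

-0.500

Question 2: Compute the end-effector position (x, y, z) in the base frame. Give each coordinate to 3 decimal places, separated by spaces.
after link 1: o_1 = (2.5981, 1.5000, 2.0000)
after link 2: o_2 = (1.5981, 3.2321, 2.0000)

1.598 3.232 2.000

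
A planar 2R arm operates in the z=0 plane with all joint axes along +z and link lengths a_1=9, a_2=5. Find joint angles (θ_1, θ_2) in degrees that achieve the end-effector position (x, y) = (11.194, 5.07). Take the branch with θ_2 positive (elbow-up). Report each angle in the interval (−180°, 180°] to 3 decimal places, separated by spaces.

3.736 59.992

cos θ_2 = (151.0105−9²−5²)/(2·9·5) = 0.5001; θ_2 = 59.9923° (elbow-up)
β = atan2(5.0700,11.1940) = 24.3668°; ψ = atan2(4.3298,11.5006) = 20.6306°
θ_1 = β − ψ = 3.7362°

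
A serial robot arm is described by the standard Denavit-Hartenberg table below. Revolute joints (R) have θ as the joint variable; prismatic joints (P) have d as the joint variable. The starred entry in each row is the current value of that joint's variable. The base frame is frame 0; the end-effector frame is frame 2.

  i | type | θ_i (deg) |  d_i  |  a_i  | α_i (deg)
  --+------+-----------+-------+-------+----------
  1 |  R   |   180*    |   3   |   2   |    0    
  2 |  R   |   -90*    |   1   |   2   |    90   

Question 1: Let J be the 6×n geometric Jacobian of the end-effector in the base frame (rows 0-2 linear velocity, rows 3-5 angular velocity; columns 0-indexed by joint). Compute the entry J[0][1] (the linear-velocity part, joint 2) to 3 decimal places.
-2.000

axis z_1 = (0.0000,0.0000,1.0000); lever o_n−o_1 = (0.0000,2.0000,1.0000)
cross product → J_v[:, 1] = (-2.0000,0.0000,0.0000)
J_ω[:, 1] = z_1
entry J[0][1] = -2.0000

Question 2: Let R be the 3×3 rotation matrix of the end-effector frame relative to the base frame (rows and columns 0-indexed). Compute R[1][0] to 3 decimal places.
1.000

End-effector x-axis (col 0 of R) = (0.0000,1.0000,0.0000)
R[1][0] = 1.0000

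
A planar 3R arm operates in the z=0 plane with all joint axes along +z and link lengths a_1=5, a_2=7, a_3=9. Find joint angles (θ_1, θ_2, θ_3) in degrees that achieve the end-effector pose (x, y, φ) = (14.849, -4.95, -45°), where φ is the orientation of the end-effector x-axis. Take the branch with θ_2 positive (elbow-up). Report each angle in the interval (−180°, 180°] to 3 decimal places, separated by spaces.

-45.004 90.004 -90.000

wrist centre = target − a_3·(cos φ, sin φ) = (8.4850, 1.4140)
cos θ_2 = (73.9952−5²−7²)/(2·5·7) = -0.0001; θ_2 = 90.0040° (elbow-up)
β = atan2(1.4140,8.4850) = 9.4609°; ψ = atan2(7.0000,4.9995) = 54.4649°
θ_1 = β − ψ = -45.0040°
θ_3 = φ − θ_1 − θ_2 = -89.9999° (wrapped to (-180°,180°])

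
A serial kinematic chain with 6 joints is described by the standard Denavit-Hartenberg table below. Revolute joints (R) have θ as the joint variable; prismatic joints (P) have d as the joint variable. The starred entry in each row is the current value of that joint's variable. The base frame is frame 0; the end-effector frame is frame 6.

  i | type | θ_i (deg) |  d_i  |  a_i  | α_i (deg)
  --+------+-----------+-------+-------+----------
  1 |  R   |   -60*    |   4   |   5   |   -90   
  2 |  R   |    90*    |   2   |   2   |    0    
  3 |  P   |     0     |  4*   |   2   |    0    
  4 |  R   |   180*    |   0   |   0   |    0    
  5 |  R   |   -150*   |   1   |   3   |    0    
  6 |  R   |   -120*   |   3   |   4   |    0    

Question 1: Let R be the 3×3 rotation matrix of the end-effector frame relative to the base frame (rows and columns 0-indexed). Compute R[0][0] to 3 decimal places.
End-effector x-axis (col 0 of R) = (0.5000,-0.8660,0.0000)
R[0][0] = 0.5000

0.500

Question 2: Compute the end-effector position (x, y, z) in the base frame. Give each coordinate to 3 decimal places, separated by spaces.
after link 1: o_1 = (2.5000, -4.3301, 4.0000)
after link 2: o_2 = (4.2321, -3.3301, 2.0000)
after link 3: o_3 = (7.6962, -1.3301, 0.0000)
after link 4: o_4 = (7.6962, -1.3301, 0.0000)
after link 5: o_5 = (7.8122, 0.4689, -2.5981)
after link 6: o_6 = (12.4103, -1.4952, -2.5981)

12.410 -1.495 -2.598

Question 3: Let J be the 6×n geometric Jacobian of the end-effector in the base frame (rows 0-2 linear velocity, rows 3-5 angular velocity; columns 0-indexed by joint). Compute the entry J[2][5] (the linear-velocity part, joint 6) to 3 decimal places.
-4.000

axis z_5 = (0.8660,0.5000,0.0000); lever o_n−o_5 = (4.5981,-1.9641,0.0000)
cross product → J_v[:, 5] = (0.0000,-0.0000,-4.0000)
J_ω[:, 5] = z_5
entry J[2][5] = -4.0000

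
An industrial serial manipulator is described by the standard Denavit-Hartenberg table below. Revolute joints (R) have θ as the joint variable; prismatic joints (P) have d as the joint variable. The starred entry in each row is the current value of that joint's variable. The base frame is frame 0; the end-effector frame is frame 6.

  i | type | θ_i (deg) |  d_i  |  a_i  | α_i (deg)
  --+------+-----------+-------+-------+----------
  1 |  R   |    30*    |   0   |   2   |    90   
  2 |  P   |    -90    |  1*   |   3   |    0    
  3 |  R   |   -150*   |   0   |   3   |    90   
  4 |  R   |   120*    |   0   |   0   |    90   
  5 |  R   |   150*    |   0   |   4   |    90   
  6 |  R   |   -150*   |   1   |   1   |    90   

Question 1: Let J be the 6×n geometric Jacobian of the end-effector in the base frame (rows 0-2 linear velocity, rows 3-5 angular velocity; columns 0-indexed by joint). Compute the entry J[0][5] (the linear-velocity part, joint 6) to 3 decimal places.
axis z_5 = (0.9743,0.0625,0.2165); lever o_n−o_5 = (1.1992,-0.2690,-0.6998)
cross product → J_v[:, 5] = (0.0145,0.9414,-0.3370)
J_ω[:, 5] = z_5
entry J[0][5] = 0.0145

0.015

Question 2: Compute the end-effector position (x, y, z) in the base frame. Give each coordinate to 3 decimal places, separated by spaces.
after link 1: o_1 = (1.7321, 1.0000, 0.0000)
after link 2: o_2 = (2.2321, 0.1340, -3.0000)
after link 3: o_3 = (0.9330, -0.6160, -0.4019)
after link 4: o_4 = (0.9330, -0.6160, -0.4019)
after link 5: o_5 = (0.1830, 2.4151, 2.0981)
after link 6: o_6 = (1.3822, 2.1461, 1.3983)

1.382 2.146 1.398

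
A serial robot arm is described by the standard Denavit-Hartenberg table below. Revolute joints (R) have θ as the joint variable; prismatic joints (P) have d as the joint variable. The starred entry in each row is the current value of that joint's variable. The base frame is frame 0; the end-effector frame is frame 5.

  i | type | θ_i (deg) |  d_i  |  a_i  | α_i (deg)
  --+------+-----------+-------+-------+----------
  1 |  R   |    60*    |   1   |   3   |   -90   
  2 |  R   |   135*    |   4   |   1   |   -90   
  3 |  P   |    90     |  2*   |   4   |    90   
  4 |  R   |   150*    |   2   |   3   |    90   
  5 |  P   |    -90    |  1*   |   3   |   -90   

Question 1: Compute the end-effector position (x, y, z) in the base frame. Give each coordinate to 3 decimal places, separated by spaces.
after link 1: o_1 = (1.5000, 2.5981, 1.0000)
after link 2: o_2 = (-2.3177, 3.9857, 0.2929)
after link 3: o_3 = (0.4393, 0.7610, 1.7071)
after link 4: o_4 = (-3.0481, -0.0833, 1.3536)
after link 5: o_5 = (-1.8606, 0.9735, 4.0872)

-1.861 0.973 4.087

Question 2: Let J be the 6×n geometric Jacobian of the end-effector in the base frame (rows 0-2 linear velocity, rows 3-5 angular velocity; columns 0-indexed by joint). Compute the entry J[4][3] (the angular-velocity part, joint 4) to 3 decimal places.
-0.612

axis z_3 = (-0.3536,-0.6124,-0.7071); lever o_n−o_3 = (-2.3000,0.2125,2.3801)
cross product → J_v[:, 3] = (-1.3073,2.4678,-1.4836)
J_ω[:, 3] = z_3
entry J[4][3] = -0.6124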